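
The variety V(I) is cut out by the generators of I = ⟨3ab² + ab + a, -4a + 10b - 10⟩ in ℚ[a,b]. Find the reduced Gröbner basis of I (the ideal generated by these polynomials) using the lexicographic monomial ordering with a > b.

G = {a - 5/2b + 5/2, b³ - ⅔b² - ⅓}

f_1 = 3ab² + ab + a, LT = ab².
f_2 = -4a + 10b - 10, LT = a.

S(f_1,f_2): lcm = ab². S = ⅓ab + ⅓a + 5/2b³ - 5/2b².
  leading term ab: subtract (-1/12b)·f_2 from ⅓ab + ⅓a + 5/2b³ - 5/2b² → ⅓a + 5/2b³ - 5/3b² - ⅚b
  leading term a: subtract (-1/12)·f_2 from ⅓a + 5/2b³ - 5/3b² - ⅚b → 5/2b³ - 5/3b² - ⅚
  leading term b³: no divisor's leading term divides it; move 5/2b³ to the remainder.
  leading term b²: no divisor's leading term divides it; move -5/3b² to the remainder.
  leading term 1: no divisor's leading term divides it; move -⅚ to the remainder.
  remainder 5/2b³ - 5/3b² - ⅚ ≠ 0; add g_3 = 5/2b³ - 5/3b² - ⅚ to the basis.

The other S-polynomials (S(f_1,g_3), S(f_2,g_3)) all reduce to 0 modulo the current basis, so we have a Gröbner basis.
Inter-reduce: drop elements whose leading term is divisible by another's, tail-reduce, and make monic.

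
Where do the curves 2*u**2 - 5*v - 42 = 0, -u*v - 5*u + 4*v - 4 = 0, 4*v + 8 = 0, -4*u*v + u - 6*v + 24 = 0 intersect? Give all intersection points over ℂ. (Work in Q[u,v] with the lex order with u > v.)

Compute a lex Gröbner basis by Buchberger's algorithm.
f_1 = 2*u**2 - 5*v - 42, LT = u**2.
f_2 = -u*v - 5*u + 4*v - 4, LT = u*v.
f_3 = 4*v + 8, LT = v.
f_4 = -4*u*v + u - 6*v + 24, LT = u*v.

S(f_1,f_2): lcm = u**2*v. S = -5*u**2 + 4*u*v - 4*u - 5/2*v**2 - 21*v.
  reduce S modulo (f_1, f_2, f_3, f_4):
  remainder -24*u - 96 ≠ 0; add h_5 = -24*u - 96 to the basis.

The other S-polynomials (S(f_1,f_3), S(f_1,f_4), S(f_2,f_3), S(f_2,f_4), S(f_3,f_4), S(f_1,h_5), S(f_2,h_5), S(f_3,h_5), S(f_4,h_5)) all reduce to 0 modulo the current basis, so we have a Gröbner basis.
Inter-reduce: drop elements whose leading term is divisible by another's, tail-reduce, and make monic.
Reduced Gröbner basis: {u + 4, v + 2}.

A lex Gröbner basis eliminates variables successively. Here v + 2 depends only on v, with roots {-2}; lifting each root through the earlier basis elements recovers the full solutions.
  v = -2: the earlier basis element becomes u + 4 = 0, giving u = -4 — point (-4, -2).

{(-4, -2)}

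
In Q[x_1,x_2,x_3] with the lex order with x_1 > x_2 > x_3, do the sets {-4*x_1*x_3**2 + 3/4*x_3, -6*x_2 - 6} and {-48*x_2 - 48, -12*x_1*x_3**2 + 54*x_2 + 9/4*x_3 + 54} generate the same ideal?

Yes, the ideals are equal.

For a fixed monomial order, each ideal has a unique reduced Gröbner basis; comparing bases decides equality.
Buchberger on the first generating set:
f_1 = -4*x_1*x_3**2 + 3/4*x_3, LT = x_1*x_3**2.
f_2 = -6*x_2 - 6, LT = x_2.

The S-polynomials (S(f_1,f_2)) all reduce to 0 modulo the current basis, so we have a Gröbner basis.
Inter-reduce: drop elements whose leading term is divisible by another's, tail-reduce, and make monic.
Reduced Gröbner basis: {x_1*x_3**2 - 3/16*x_3, x_2 + 1}.

Buchberger on the second generating set:
h_1 = -48*x_2 - 48, LT = x_2.
h_2 = -12*x_1*x_3**2 + 54*x_2 + 9/4*x_3 + 54, LT = x_1*x_3**2.

The S-polynomials (S(h_1,h_2)) all reduce to 0 modulo the current basis, so we have a Gröbner basis.
Inter-reduce: drop elements whose leading term is divisible by another's, tail-reduce, and make monic.
Reduced Gröbner basis: {x_1*x_3**2 - 3/16*x_3, x_2 + 1}.

The two bases agree; hence the ideals are identical.
The choice of monomial ordering does not affect the verdict — as long as both bases are computed under the same ordering, their equality decides ideal equality.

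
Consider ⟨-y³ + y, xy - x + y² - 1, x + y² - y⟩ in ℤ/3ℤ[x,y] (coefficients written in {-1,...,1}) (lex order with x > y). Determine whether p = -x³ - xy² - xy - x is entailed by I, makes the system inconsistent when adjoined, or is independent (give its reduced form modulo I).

-x³ - xy² - xy - x lies in I (it reduces to 0).

First compute the reduced Gröbner basis of I by Buchberger's algorithm.
f_1 = -y³ + y, LT = y³.
f_2 = xy - x + y² - 1, LT = xy.
f_3 = x + y² - y, LT = x.

S(f_2,f_3): lcm = xy. S = -x - y³ - y² - 1.
  reduce S modulo (f_1, f_2, f_3):
  remainder y - 1 ≠ 0; add h_4 = y - 1 to the basis.

The other S-polynomials (S(f_1,f_2), S(f_1,f_3), S(f_1,h_4), S(f_2,h_4), S(f_3,h_4)) all reduce to 0 modulo the current basis, so we have a Gröbner basis.
Inter-reduce: drop elements whose leading term is divisible by another's, tail-reduce, and make monic.
Reduced Gröbner basis: {x, y - 1}.
Label its elements g_1 = x, g_2 = y - 1.

Reduce p = -x³ - xy² - xy - x modulo G:
  leading term x³: subtract (-x²)·g_1 from -x³ - xy² - xy - x → -xy² - xy - x
  leading term xy²: subtract (-y²)·g_1 from -xy² - xy - x → -xy - x
  leading term xy: subtract (-y)·g_1 from -xy - x → -x
  leading term x: subtract (-1)·g_1 from -x → 0
  normal form = 0.
Since the normal form is 0, p ∈ I.

The remainder on division by a Gröbner basis is unique — it is the normal form.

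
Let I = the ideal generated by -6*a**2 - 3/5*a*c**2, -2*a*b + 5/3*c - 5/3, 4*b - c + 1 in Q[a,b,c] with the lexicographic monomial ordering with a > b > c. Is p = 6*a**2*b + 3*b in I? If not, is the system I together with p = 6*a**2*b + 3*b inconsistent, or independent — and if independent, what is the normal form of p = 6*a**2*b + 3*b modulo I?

First compute the reduced Gröbner basis of I by Buchberger's algorithm.
f_1 = -6*a**2 - 3/5*a*c**2, LT = a**2.
f_2 = -2*a*b + 5/3*c - 5/3, LT = a*b.
f_3 = 4*b - c + 1, LT = b.

S(f_1,f_2): lcm = a**2*b. S = 1/10*a*b*c**2 + 5/6*a*c - 5/6*a.
  reduce S modulo (f_1, f_2, f_3):
  remainder 5/6*a*c - 5/6*a + 1/12*c**3 - 1/12*c**2 ≠ 0; add h_4 = 5/6*a*c - 5/6*a + 1/12*c**3 - 1/12*c**2 to the basis.

S(f_2,f_3): lcm = a*b. S = 1/4*a*c - 1/4*a - 5/6*c + 5/6.
  reduce S modulo (f_1, f_2, f_3, h_4):
  remainder -1/40*c**3 + 1/40*c**2 - 5/6*c + 5/6 ≠ 0; add h_5 = -1/40*c**3 + 1/40*c**2 - 5/6*c + 5/6 to the basis.

The other S-polynomials (S(f_1,f_3), S(f_1,h_4), S(f_2,h_4), S(f_3,h_4), S(f_1,h_5), S(f_2,h_5), S(f_3,h_5), S(h_4,h_5)) all reduce to 0 modulo the current basis, so we have a Gröbner basis.
Inter-reduce: drop elements whose leading term is divisible by another's, tail-reduce, and make monic.
Reduced Gröbner basis: {a**2 + 1/10*a + 1/3*c**2 - 1/3, a*c - a - 10/3*c + 10/3, b - 1/4*c + 1/4, c**3 - c**2 + 100/3*c - 100/3}.
Label its elements g_1 = a**2 + 1/10*a + 1/3*c**2 - 1/3, g_2 = a*c - a - 10/3*c + 10/3, g_3 = b - 1/4*c + 1/4, g_4 = c**3 - c**2 + 100/3*c - 100/3.

Reduce p = 6*a**2*b + 3*b modulo G:
  leading term a**2*b: subtract (6*b)·g_1 from 6*a**2*b + 3*b → -3/5*a*b - 2*b*c**2 + 5*b
  leading term a*b: subtract (-3/5*a)·g_3 from -3/5*a*b - 2*b*c**2 + 5*b → -3/20*a*c + 3/20*a - 2*b*c**2 + 5*b
  leading term a*c: subtract (-3/20)·g_2 from -3/20*a*c + 3/20*a - 2*b*c**2 + 5*b → -2*b*c**2 + 5*b - 1/2*c + 1/2
  leading term b*c**2: subtract (-2*c**2)·g_3 from -2*b*c**2 + 5*b - 1/2*c + 1/2 → 5*b - 1/2*c**3 + 1/2*c**2 - 1/2*c + 1/2
  leading term b: subtract (5)·g_3 from 5*b - 1/2*c**3 + 1/2*c**2 - 1/2*c + 1/2 → -1/2*c**3 + 1/2*c**2 + 3/4*c - 3/4
  leading term c**3: subtract (-1/2)·g_4 from -1/2*c**3 + 1/2*c**2 + 3/4*c - 3/4 → 209/12*c - 209/12
  leading term c: no divisor's leading term divides it; move 209/12*c to the remainder.
  leading term 1: no divisor's leading term divides it; move -209/12 to the remainder.
  normal form = 209/12*c - 209/12.
The normal form is nonzero, so p ∉ I. Since p minus its normal form lies in I, I + (p) = I + (r) where r = 209/12*c - 209/12; decide whether this ideal is the whole ring.
Run Buchberger on G together with r (pairs among the g_i already reduce to 0 since G is a Gröbner basis):
g_1 = a**2 + 1/10*a + 1/3*c**2 - 1/3, LT = a**2.
g_2 = a*c - a - 10/3*c + 10/3, LT = a*c.
g_3 = b - 1/4*c + 1/4, LT = b.
g_4 = c**3 - c**2 + 100/3*c - 100/3, LT = c**3.
r = 209/12*c - 209/12, LT = c.

The S-polynomials (S(g_1,g_2), S(g_1,g_3), S(g_1,g_4), S(g_1,r), S(g_2,g_3), S(g_2,g_4), S(g_2,r), S(g_3,g_4), S(g_3,r), S(g_4,r)) all reduce to 0 modulo the current basis, so we have a Gröbner basis.
Inter-reduce: drop elements whose leading term is divisible by another's, tail-reduce, and make monic.
Reduced Gröbner basis: {a**2 + 1/10*a, b, c - 1}.
The reduced Gröbner basis of I + (p) is {a**2 + 1/10*a, b, c - 1} ≠ {1}, a proper ideal, so the enlarged system stays consistent: p is independent of I, with normal form 209/12*c - 209/12.

6*a**2*b + 3*b is independent of I; its normal form modulo I is 209/12*c - 209/12.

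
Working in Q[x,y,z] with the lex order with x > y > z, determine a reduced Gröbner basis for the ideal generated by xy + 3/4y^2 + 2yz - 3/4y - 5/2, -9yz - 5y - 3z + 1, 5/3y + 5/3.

G = {x - 1, y + 1, z + 1}

f_1 = xy + 3/4y^2 + 2yz - 3/4y - 5/2, LT = xy.
f_2 = -9yz - 5y - 3z + 1, LT = yz.
f_3 = 5/3y + 5/3, LT = y.

S(f_1,f_2): lcm = xyz. S = -5/9xy - 1/3xz + 1/9x + 3/4y^2z + 2yz^2 - 3/4yz - 5/2z.
  reduce S modulo (f_1, f_2, f_3):
  remainder -1/3xz + 1/9x - 2/3z^2 - 35/18z - 31/18 ≠ 0; add g_4 = -1/3xz + 1/9x - 2/3z^2 - 35/18z - 31/18 to the basis.

S(f_1,f_3): lcm = xy. S = -x + 3/4y^2 + 2yz - 3/4y - 5/2.
  reduce S modulo (f_1, f_2, f_3, g_4):
  remainder -x - 2/3z + 1/3 ≠ 0; add g_5 = -x - 2/3z + 1/3 to the basis.

S(f_2,f_3): lcm = yz. S = 5/9y - 2/3z - 1/9.
  reduce S modulo (f_1, f_2, f_3, g_4, g_5):
  remainder -2/3z - 2/3 ≠ 0; add g_6 = -2/3z - 2/3 to the basis.

The other S-polynomials (S(f_1,g_4), S(f_2,g_4), S(f_3,g_4), S(f_1,g_5), S(f_2,g_5), S(f_3,g_5), S(g_4,g_5), S(f_1,g_6), S(f_2,g_6), S(f_3,g_6), S(g_4,g_6), S(g_5,g_6)) all reduce to 0 modulo the current basis, so we have a Gröbner basis.
Inter-reduce: drop elements whose leading term is divisible by another's, tail-reduce, and make monic.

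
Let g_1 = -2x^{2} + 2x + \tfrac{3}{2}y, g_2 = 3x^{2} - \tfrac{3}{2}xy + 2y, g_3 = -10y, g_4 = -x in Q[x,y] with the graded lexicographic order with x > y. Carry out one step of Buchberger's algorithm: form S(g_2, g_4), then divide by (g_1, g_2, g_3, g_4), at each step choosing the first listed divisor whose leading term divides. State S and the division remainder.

lcm(LM(g_2), LM(g_4)) = x^{2}.
S = (lcm/LT(g_2))·g_2 − (lcm/LT(g_4))·g_4 = -\tfrac{1}{2}xy + \tfrac{2}{3}y.
Reduce S modulo (g_1, g_2, g_3, g_4) in that order:
  leading term xy: subtract (\tfrac{1}{20}x)·g_3 from -\tfrac{1}{2}xy + \tfrac{2}{3}y → \tfrac{2}{3}y
  leading term y: subtract (-\tfrac{1}{15})·g_3 from \tfrac{2}{3}y → 0
The remainder is 0, so this S-polynomial contributes no new basis element.

S(g_2, g_4) = -\tfrac{1}{2}xy + \tfrac{2}{3}y; remainder on division = 0.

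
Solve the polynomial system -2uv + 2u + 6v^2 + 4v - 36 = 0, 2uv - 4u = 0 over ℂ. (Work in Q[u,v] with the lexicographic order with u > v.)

Compute a lex Gröbner basis by Buchberger's algorithm.
f_1 = -2uv + 2u + 6v^2 + 4v - 36, LT = uv.
f_2 = 2uv - 4u, LT = uv.

S(f_1,f_2): lcm = uv. S = u - 3v^2 - 2v + 18.
  leading term u: no divisor's leading term divides it; move u to the remainder.
  leading term v^2: no divisor's leading term divides it; move -3v^2 to the remainder.
  leading term v: no divisor's leading term divides it; move -2v to the remainder.
  leading term 1: no divisor's leading term divides it; move 18 to the remainder.
  remainder u - 3v^2 - 2v + 18 ≠ 0; add h_3 = u - 3v^2 - 2v + 18 to the basis.

S(f_1,h_3): lcm = uv. S = -u + 3v^3 - v^2 - 20v + 18.
  leading term u: subtract (-1)·h_3 from -u + 3v^3 - v^2 - 20v + 18 → 3v^3 - 4v^2 - 22v + 36
  leading term v^3: no divisor's leading term divides it; move 3v^3 to the remainder.
  leading term v^2: no divisor's leading term divides it; move -4v^2 to the remainder.
  leading term v: no divisor's leading term divides it; move -22v to the remainder.
  leading term 1: no divisor's leading term divides it; move 36 to the remainder.
  remainder 3v^3 - 4v^2 - 22v + 36 ≠ 0; add h_4 = 3v^3 - 4v^2 - 22v + 36 to the basis.

The other S-polynomials (S(f_2,h_3), S(f_1,h_4), S(f_2,h_4), S(h_3,h_4)) all reduce to 0 modulo the current basis, so we have a Gröbner basis.
Inter-reduce: drop elements whose leading term is divisible by another's, tail-reduce, and make monic.
Reduced Gröbner basis: {u - 3v^2 - 2v + 18, v^3 - 4/3v^2 - 22/3v + 12}.

Since the basis is lex-ordered, v^3 - 4/3v^2 - 22/3v + 12 is univariate in v. Its roots are {2, -1/3 + sqrt(55)/3, -sqrt(55)/3 - 1/3}. Back-substituting each root into the other basis elements fixes the other coordinates.
  v = 2: the earlier basis element becomes u + 2 = 0, giving u = -2 — point (-2, 2).
  v = -1/3 + sqrt(55)/3: the earlier basis element becomes u = 0, giving u = 0 — point (0, -1/3 + sqrt(55)/3).
  v = -sqrt(55)/3 - 1/3: the earlier basis element becomes u = 0, giving u = 0 — point (0, -sqrt(55)/3 - 1/3).
Each listed point satisfies every original equation (direct substitution).

{(-2, 2), (0, -1/3 + sqrt(55)/3), (0, -sqrt(55)/3 - 1/3)}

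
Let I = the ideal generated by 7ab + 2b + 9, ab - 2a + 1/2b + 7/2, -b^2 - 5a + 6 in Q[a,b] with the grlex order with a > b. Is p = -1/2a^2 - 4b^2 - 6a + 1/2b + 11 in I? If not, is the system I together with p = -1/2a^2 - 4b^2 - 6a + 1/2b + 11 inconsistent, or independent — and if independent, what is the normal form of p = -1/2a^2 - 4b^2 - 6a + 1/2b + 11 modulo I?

First compute the reduced Gröbner basis of I by Buchberger's algorithm.
f_1 = 7ab + 2b + 9, LT = ab.
f_2 = ab - 2a + 1/2b + 7/2, LT = ab.
f_3 = -b^2 - 5a + 6, LT = b^2.

S(f_1,f_2): lcm = ab. S = 2a - 3/14b - 31/14.
  reduce S modulo (f_1, f_2, f_3):
  remainder 2a - 3/14b - 31/14 ≠ 0; add h_4 = 2a - 3/14b - 31/14 to the basis.

S(f_1,f_3): lcm = ab^2. S = -5a^2 + 2/7b^2 + 6a + 9/7b.
  reduce S modulo (f_1, f_2, f_3, h_4):
  remainder 1047/784b + 1047/784 ≠ 0; add h_5 = 1047/784b + 1047/784 to the basis.

The other S-polynomials (S(f_2,f_3), S(f_1,h_4), S(f_2,h_4), S(f_3,h_4), S(f_1,h_5), S(f_2,h_5), S(f_3,h_5), S(h_4,h_5)) all reduce to 0 modulo the current basis, so we have a Gröbner basis.
Inter-reduce: drop elements whose leading term is divisible by another's, tail-reduce, and make monic.
Reduced Gröbner basis: {a - 1, b + 1}.
Label its elements g_1 = a - 1, g_2 = b + 1.

Reduce p = -1/2a^2 - 4b^2 - 6a + 1/2b + 11 modulo G:
  leading term a^2: subtract (-1/2a)·g_1 from -1/2a^2 - 4b^2 - 6a + 1/2b + 11 → -4b^2 - 13/2a + 1/2b + 11
  leading term b^2: subtract (-4b)·g_2 from -4b^2 - 13/2a + 1/2b + 11 → -13/2a + 9/2b + 11
  leading term a: subtract (-13/2)·g_1 from -13/2a + 9/2b + 11 → 9/2b + 9/2
  leading term b: subtract (9/2)·g_2 from 9/2b + 9/2 → 0
  normal form = 0.
Since the normal form is 0, p ∈ I.

-1/2a^2 - 4b^2 - 6a + 1/2b + 11 lies in I (it reduces to 0).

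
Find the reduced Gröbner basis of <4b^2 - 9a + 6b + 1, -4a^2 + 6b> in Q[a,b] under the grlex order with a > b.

G = {a^2 - 3/2b, b^2 - 9/4a + 3/2b + 1/4}

This is the nonlinear analogue of row-reducing a linear system.

f_1 = 4b^2 - 9a + 6b + 1, LT = b^2.
f_2 = -4a^2 + 6b, LT = a^2.

The S-polynomials (S(f_1,f_2)) all reduce to 0 modulo the current basis, so we have a Gröbner basis.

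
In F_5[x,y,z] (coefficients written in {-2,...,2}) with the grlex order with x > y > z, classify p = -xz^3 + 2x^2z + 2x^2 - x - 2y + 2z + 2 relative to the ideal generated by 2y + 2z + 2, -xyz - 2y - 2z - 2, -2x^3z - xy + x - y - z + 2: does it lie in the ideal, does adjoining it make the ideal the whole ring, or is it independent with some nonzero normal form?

-xz^3 + 2x^2z + 2x^2 - x - 2y + 2z + 2 lies in I (it reduces to 0).

First compute the reduced Gröbner basis of I by Buchberger's algorithm.
f_1 = 2y + 2z + 2, LT = y.
f_2 = -xyz - 2y - 2z - 2, LT = xyz.
f_3 = -2x^3z - xy + x - y - z + 2, LT = x^3z.

S(f_1,f_2): lcm = xyz. S = xz^2 + xz - 2y - 2z - 2.
  leading term xz^2: no divisor's leading term divides it; move xz^2 to the remainder.
  leading term xz: no divisor's leading term divides it; move xz to the remainder.
  leading term y: subtract (-1)·f_1 from -2y - 2z - 2 → 0
  remainder xz^2 + xz ≠ 0; add h_4 = xz^2 + xz to the basis.

S(f_2,f_3): lcm = x^3yz. S = 2x^2y + 2x^2z + 2xy^2 + 2x^2 - 2xy + 2y^2 + 2yz + y.
  leading term x^2y: subtract (x^2)·f_1 from 2x^2y + 2x^2z + 2xy^2 + 2x^2 - 2xy + 2y^2 + 2yz + y → 2xy^2 - 2xy + 2y^2 + 2yz + y
  leading term xy^2: subtract (xy)·f_1 from 2xy^2 - 2xy + 2y^2 + 2yz + y → -2xyz + xy + 2y^2 + 2yz + y
  leading term xyz: subtract (-xz)·f_1 from -2xyz + xy + 2y^2 + 2yz + y → 2xz^2 + xy + 2xz + 2y^2 + 2yz + y
  leading term xz^2: subtract (2)·h_4 from 2xz^2 + xy + 2xz + 2y^2 + 2yz + y → xy + 2y^2 + 2yz + y
  leading term xy: subtract (-2x)·f_1 from xy + 2y^2 + 2yz + y → -xz + 2y^2 + 2yz - x + y
  leading term xz: no divisor's leading term divides it; move -xz to the remainder.
  leading term y^2: subtract (y)·f_1 from 2y^2 + 2yz - x + y → -x - y
  leading term x: no divisor's leading term divides it; move -x to the remainder.
  leading term y: subtract (2)·f_1 from -y → z + 1
  leading term z: no divisor's leading term divides it; move z to the remainder.
  leading term 1: no divisor's leading term divides it; move 1 to the remainder.
  remainder -xz - x + z + 1 ≠ 0; add h_5 = -xz - x + z + 1 to the basis.

S(f_2,h_5): lcm = xyz. S = -xy + yz - 2y + 2z + 2.
  leading term xy: subtract (2x)·f_1 from -xy + yz - 2y + 2z + 2 → xz + yz + x - 2y + 2z + 2
  leading term xz: subtract (-1)·h_5 from xz + yz + x - 2y + 2z + 2 → yz - 2y - 2z - 2
  leading term yz: subtract (-2z)·f_1 from yz - 2y - 2z - 2 → -z^2 - 2y + 2z - 2
  leading term z^2: no divisor's leading term divides it; move -z^2 to the remainder.
  leading term y: subtract (-1)·f_1 from -2y + 2z - 2 → -z
  leading term z: no divisor's leading term divides it; move -z to the remainder.
  remainder -z^2 - z ≠ 0; add h_6 = -z^2 - z to the basis.

S(f_3,h_5): lcm = x^3z. S = -x^3 + x^2z + x^2 - 2xy + 2x - 2y - 2z - 1.
  leading term x^3: no divisor's leading term divides it; move -x^3 to the remainder.
  leading term x^2z: subtract (-x)·h_5 from x^2z + x^2 - 2xy + 2x - 2y - 2z - 1 → -2xy + xz - 2x - 2y - 2z - 1
  leading term xy: subtract (-x)·f_1 from -2xy + xz - 2x - 2y - 2z - 1 → -2xz - 2y - 2z - 1
  leading term xz: subtract (2)·h_5 from -2xz - 2y - 2z - 1 → 2x - 2y + z + 2
  leading term x: no divisor's leading term divides it; move 2x to the remainder.
  leading term y: subtract (-1)·f_1 from -2y + z + 2 → -2z - 1
  leading term z: no divisor's leading term divides it; move -2z to the remainder.
  leading term 1: no divisor's leading term divides it; move -1 to the remainder.
  remainder -x^3 + 2x - 2z - 1 ≠ 0; add h_7 = -x^3 + 2x - 2z - 1 to the basis.

The other S-polynomials (S(f_1,f_3), S(f_1,h_4), S(f_2,h_4), S(f_3,h_4), S(f_1,h_5), S(h_4,h_5), S(f_1,h_6), S(f_2,h_6), S(f_3,h_6), S(h_4,h_6), S(h_5,h_6), S(f_1,h_7), S(f_2,h_7), S(f_3,h_7), S(h_4,h_7), S(h_5,h_7), S(h_6,h_7)) all reduce to 0 modulo the current basis, so we have a Gröbner basis.
Inter-reduce: drop elements whose leading term is divisible by another's, tail-reduce, and make monic.
Reduced Gröbner basis: {x^3 - 2x + 2z + 1, xz + x - z - 1, z^2 + z, y + z + 1}.
Label its elements g_1 = x^3 - 2x + 2z + 1, g_2 = xz + x - z - 1, g_3 = z^2 + z, g_4 = y + z + 1.

Reduce p = -xz^3 + 2x^2z + 2x^2 - x - 2y + 2z + 2 modulo G:
  leading term xz^3: subtract (-z^2)·g_2 from -xz^3 + 2x^2z + 2x^2 - x - 2y + 2z + 2 → 2x^2z + xz^2 - z^3 + 2x^2 - z^2 - x - 2y + 2z + 2
  leading term x^2z: subtract (2x)·g_2 from 2x^2z + xz^2 - z^3 + 2x^2 - z^2 - x - 2y + 2z + 2 → xz^2 - z^3 + 2xz - z^2 + x - 2y + 2z + 2
  leading term xz^2: subtract (z)·g_2 from xz^2 - z^3 + 2xz - z^2 + x - 2y + 2z + 2 → -z^3 + xz + x - 2y - 2z + 2
  leading term z^3: subtract (-z)·g_3 from -z^3 + xz + x - 2y - 2z + 2 → xz + z^2 + x - 2y - 2z + 2
  leading term xz: subtract (1)·g_2 from xz + z^2 + x - 2y - 2z + 2 → z^2 - 2y - z - 2
  leading term z^2: subtract (1)·g_3 from z^2 - 2y - z - 2 → -2y - 2z - 2
  leading term y: subtract (-2)·g_4 from -2y - 2z - 2 → 0
  normal form = 0.
Since the normal form is 0, p ∈ I.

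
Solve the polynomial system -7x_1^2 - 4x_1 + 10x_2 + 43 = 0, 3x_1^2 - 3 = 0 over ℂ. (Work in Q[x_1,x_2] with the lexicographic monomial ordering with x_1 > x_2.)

{(-1, -4), (1, -16/5)}

Compute a lex Gröbner basis by Buchberger's algorithm.
f_1 = -7x_1^2 - 4x_1 + 10x_2 + 43, LT = x_1^2.
f_2 = 3x_1^2 - 3, LT = x_1^2.

S(f_1,f_2): lcm = x_1^2. S = 4/7x_1 - 10/7x_2 - 36/7.
  leading term x_1: no divisor's leading term divides it; move 4/7x_1 to the remainder.
  leading term x_2: no divisor's leading term divides it; move -10/7x_2 to the remainder.
  leading term 1: no divisor's leading term divides it; move -36/7 to the remainder.
  remainder 4/7x_1 - 10/7x_2 - 36/7 ≠ 0; add h_3 = 4/7x_1 - 10/7x_2 - 36/7 to the basis.

S(f_1,h_3): lcm = x_1^2. S = 5/2x_1x_2 + 67/7x_1 - 10/7x_2 - 43/7.
  leading term x_1x_2: subtract (35/8x_2)·h_3 from 5/2x_1x_2 + 67/7x_1 - 10/7x_2 - 43/7 → 67/7x_1 + 25/4x_2^2 + 295/14x_2 - 43/7
  leading term x_1: subtract (67/4)·h_3 from 67/7x_1 + 25/4x_2^2 + 295/14x_2 - 43/7 → 25/4x_2^2 + 45x_2 + 80
  leading term x_2^2: no divisor's leading term divides it; move 25/4x_2^2 to the remainder.
  leading term x_2: no divisor's leading term divides it; move 45x_2 to the remainder.
  leading term 1: no divisor's leading term divides it; move 80 to the remainder.
  remainder 25/4x_2^2 + 45x_2 + 80 ≠ 0; add h_4 = 25/4x_2^2 + 45x_2 + 80 to the basis.

The other S-polynomials (S(f_2,h_3), S(f_1,h_4), S(f_2,h_4), S(h_3,h_4)) all reduce to 0 modulo the current basis, so we have a Gröbner basis.
Inter-reduce: drop elements whose leading term is divisible by another's, tail-reduce, and make monic.
Reduced Gröbner basis: {x_1 - 5/2x_2 - 9, x_2^2 + 36/5x_2 + 64/5}.

From the last basis element, x_2^2 + 36/5x_2 + 64/5 = 0, so x_2 takes values in {-4, -16/5}. Each choice, substituted upward through the basis, yields the corresponding point(s) of the solution set.
  x_2 = -4: the earlier basis element becomes x_1 + 1 = 0, giving x_1 = -1 — point (-1, -4).
  x_2 = -16/5: the earlier basis element becomes x_1 - 1 = 0, giving x_1 = 1 — point (1, -16/5).
Check: every point annihilates each of the original generators.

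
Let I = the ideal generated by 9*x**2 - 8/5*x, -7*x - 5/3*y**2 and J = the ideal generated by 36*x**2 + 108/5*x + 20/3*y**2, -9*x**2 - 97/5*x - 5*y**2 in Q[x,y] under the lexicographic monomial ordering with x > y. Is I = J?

Two ideals are equal iff their reduced Gröbner bases coincide (the reduced basis is unique for a fixed ordering).
Buchberger on the first generating set:
f_1 = 9*x**2 - 8/5*x, LT = x**2.
f_2 = -7*x - 5/3*y**2, LT = x.

S(f_1,f_2): lcm = x**2. S = -5/21*x*y**2 - 8/45*x.
  leading term x*y**2: subtract (5/147*y**2)·f_2 from -5/21*x*y**2 - 8/45*x → -8/45*x + 25/441*y**4
  leading term x: subtract (8/315)·f_2 from -8/45*x + 25/441*y**4 → 25/441*y**4 + 8/189*y**2
  leading term y**4: no divisor's leading term divides it; move 25/441*y**4 to the remainder.
  leading term y**2: no divisor's leading term divides it; move 8/189*y**2 to the remainder.
  remainder 25/441*y**4 + 8/189*y**2 ≠ 0; add g_3 = 25/441*y**4 + 8/189*y**2 to the basis.

The other S-polynomials (S(f_1,g_3), S(f_2,g_3)) all reduce to 0 modulo the current basis, so we have a Gröbner basis.
Inter-reduce: drop elements whose leading term is divisible by another's, tail-reduce, and make monic.
Reduced Gröbner basis: {x + 5/21*y**2, y**4 + 56/75*y**2}.

Buchberger on the second generating set:
h_1 = 36*x**2 + 108/5*x + 20/3*y**2, LT = x**2.
h_2 = -9*x**2 - 97/5*x - 5*y**2, LT = x**2.

S(h_1,h_2): lcm = x**2. S = -14/9*x - 10/27*y**2.
  leading term x: no divisor's leading term divides it; move -14/9*x to the remainder.
  leading term y**2: no divisor's leading term divides it; move -10/27*y**2 to the remainder.
  remainder -14/9*x - 10/27*y**2 ≠ 0; add k_3 = -14/9*x - 10/27*y**2 to the basis.

S(h_1,k_3): lcm = x**2. S = -5/21*x*y**2 + 3/5*x + 5/27*y**2.
  leading term x*y**2: subtract (15/98*y**2)·k_3 from -5/21*x*y**2 + 3/5*x + 5/27*y**2 → 3/5*x + 25/441*y**4 + 5/27*y**2
  leading term x: subtract (-27/70)·k_3 from 3/5*x + 25/441*y**4 + 5/27*y**2 → 25/441*y**4 + 8/189*y**2
  leading term y**4: no divisor's leading term divides it; move 25/441*y**4 to the remainder.
  leading term y**2: no divisor's leading term divides it; move 8/189*y**2 to the remainder.
  remainder 25/441*y**4 + 8/189*y**2 ≠ 0; add k_4 = 25/441*y**4 + 8/189*y**2 to the basis.

The other S-polynomials (S(h_2,k_3), S(h_1,k_4), S(h_2,k_4), S(k_3,k_4)) all reduce to 0 modulo the current basis, so we have a Gröbner basis.
Inter-reduce: drop elements whose leading term is divisible by another's, tail-reduce, and make monic.
Reduced Gröbner basis: {x + 5/21*y**2, y**4 + 56/75*y**2}.

These coincide, so the ideals are equal.

Yes, the ideals are equal.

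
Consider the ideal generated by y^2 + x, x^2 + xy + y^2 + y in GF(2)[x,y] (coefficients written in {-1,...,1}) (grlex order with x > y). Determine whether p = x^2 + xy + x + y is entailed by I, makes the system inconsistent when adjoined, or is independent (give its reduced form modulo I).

x^2 + xy + x + y lies in I (it reduces to 0).

First compute the reduced Gröbner basis of I by Buchberger's algorithm.
f_1 = y^2 + x, LT = y^2.
f_2 = x^2 + xy + y^2 + y, LT = x^2.

The S-polynomials (S(f_1,f_2)) all reduce to 0 modulo the current basis, so we have a Gröbner basis.
Inter-reduce: drop elements whose leading term is divisible by another's, tail-reduce, and make monic.
Reduced Gröbner basis: {x^2 + xy + x + y, y^2 + x}.
Label its elements g_1 = x^2 + xy + x + y, g_2 = y^2 + x.

Reduce p = x^2 + xy + x + y modulo G:
  leading term x^2: subtract (1)·g_1 from x^2 + xy + x + y → 0
  normal form = 0.
Since the normal form is 0, p ∈ I.

The remainder on division by a Gröbner basis is unique — it is the normal form.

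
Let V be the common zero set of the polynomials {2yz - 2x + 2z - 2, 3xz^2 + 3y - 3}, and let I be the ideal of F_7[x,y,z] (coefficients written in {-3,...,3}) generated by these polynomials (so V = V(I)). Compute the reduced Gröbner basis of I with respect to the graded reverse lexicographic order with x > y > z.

G = {x^3 + y^3 + 2x^2 + y^2 + x - y - 1, x^2z + y^2 + xz - 1, xz^2 + y - 1, yz - x + z - 1}

f_1 = 2yz - 2x + 2z - 2, LT = yz.
f_2 = 3xz^2 + 3y - 3, LT = xz^2.

S(f_1,f_2): lcm = xyz^2. S = -x^2z + xz^2 - y^2 - xz + y.
  leading term x^2z: no divisor's leading term divides it; move -x^2z to the remainder.
  leading term xz^2: subtract (-2)·f_2 from xz^2 - y^2 - xz + y → -y^2 - xz + 1
  leading term y^2: no divisor's leading term divides it; move -y^2 to the remainder.
  leading term xz: no divisor's leading term divides it; move -xz to the remainder.
  leading term 1: no divisor's leading term divides it; move 1 to the remainder.
  remainder -x^2z - y^2 - xz + 1 ≠ 0; add g_3 = -x^2z - y^2 - xz + 1 to the basis.

S(f_1,g_3): lcm = x^2yz. S = -x^3 - y^3 + x^2z - xyz - x^2 + y.
  leading term x^3: no divisor's leading term divides it; move -x^3 to the remainder.
  leading term y^3: no divisor's leading term divides it; move -y^3 to the remainder.
  leading term x^2z: subtract (-1)·g_3 from x^2z - xyz - x^2 + y → -xyz - x^2 - y^2 - xz + y + 1
  leading term xyz: subtract (3x)·f_1 from -xyz - x^2 - y^2 - xz + y + 1 → -2x^2 - y^2 - x + y + 1
  leading term x^2: no divisor's leading term divides it; move -2x^2 to the remainder.
  leading term y^2: no divisor's leading term divides it; move -y^2 to the remainder.
  leading term x: no divisor's leading term divides it; move -x to the remainder.
  leading term y: no divisor's leading term divides it; move y to the remainder.
  leading term 1: no divisor's leading term divides it; move 1 to the remainder.
  remainder -x^3 - y^3 - 2x^2 - y^2 - x + y + 1 ≠ 0; add g_4 = -x^3 - y^3 - 2x^2 - y^2 - x + y + 1 to the basis.

The other S-polynomials (S(f_2,g_3), S(f_1,g_4), S(f_2,g_4), S(g_3,g_4)) all reduce to 0 modulo the current basis, so we have a Gröbner basis.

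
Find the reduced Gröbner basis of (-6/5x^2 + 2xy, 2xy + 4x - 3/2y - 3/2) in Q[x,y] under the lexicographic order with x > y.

G = {x + 5/3y^2 + 11/12y - 3/4, y^3 + 51/20y^2 + 11/10y - 9/20}

f_1 = -6/5x^2 + 2xy, LT = x^2.
f_2 = 2xy + 4x - 3/2y - 3/2, LT = xy.

S(f_1,f_2): lcm = x^2y. S = -2x^2 - 5/3xy^2 + 3/4xy + 3/4x.
  leading term x^2: subtract (5/3)·f_1 from -2x^2 - 5/3xy^2 + 3/4xy + 3/4x → -5/3xy^2 - 31/12xy + 3/4x
  leading term xy^2: subtract (-5/6y)·f_2 from -5/3xy^2 - 31/12xy + 3/4x → 3/4xy + 3/4x - 5/4y^2 - 5/4y
  leading term xy: subtract (3/8)·f_2 from 3/4xy + 3/4x - 5/4y^2 - 5/4y → -3/4x - 5/4y^2 - 11/16y + 9/16
  leading term x: no divisor's leading term divides it; move -3/4x to the remainder.
  leading term y^2: no divisor's leading term divides it; move -5/4y^2 to the remainder.
  leading term y: no divisor's leading term divides it; move -11/16y to the remainder.
  leading term 1: no divisor's leading term divides it; move 9/16 to the remainder.
  remainder -3/4x - 5/4y^2 - 11/16y + 9/16 ≠ 0; add g_3 = -3/4x - 5/4y^2 - 11/16y + 9/16 to the basis.

S(f_2,g_3): lcm = xy. S = 2x - 5/3y^3 - 11/12y^2 - 3/4.
  leading term x: subtract (-8/3)·g_3 from 2x - 5/3y^3 - 11/12y^2 - 3/4 → -5/3y^3 - 17/4y^2 - 11/6y + 3/4
  leading term y^3: no divisor's leading term divides it; move -5/3y^3 to the remainder.
  leading term y^2: no divisor's leading term divides it; move -17/4y^2 to the remainder.
  leading term y: no divisor's leading term divides it; move -11/6y to the remainder.
  leading term 1: no divisor's leading term divides it; move 3/4 to the remainder.
  remainder -5/3y^3 - 17/4y^2 - 11/6y + 3/4 ≠ 0; add g_4 = -5/3y^3 - 17/4y^2 - 11/6y + 3/4 to the basis.

The other S-polynomials (S(f_1,g_3), S(f_1,g_4), S(f_2,g_4), S(g_3,g_4)) all reduce to 0 modulo the current basis, so we have a Gröbner basis.
Inter-reduce: drop elements whose leading term is divisible by another's, tail-reduce, and make monic.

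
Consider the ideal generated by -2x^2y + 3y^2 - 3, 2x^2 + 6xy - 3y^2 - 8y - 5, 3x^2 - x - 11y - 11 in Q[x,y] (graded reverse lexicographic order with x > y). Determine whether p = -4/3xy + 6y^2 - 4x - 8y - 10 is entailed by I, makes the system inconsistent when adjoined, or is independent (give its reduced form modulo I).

First compute the reduced Gröbner basis of I by Buchberger's algorithm.
f_1 = -2x^2y + 3y^2 - 3, LT = x^2y.
f_2 = 2x^2 + 6xy - 3y^2 - 8y - 5, LT = x^2.
f_3 = 3x^2 - x - 11y - 11, LT = x^2.

S(f_1,f_2): lcm = x^2y. S = -3xy^2 + 3/2y^3 + 5/2y^2 + 5/2y + 3/2.
  reduce S modulo (f_1, f_2, f_3):
  remainder -3xy^2 + 3/2y^3 + 5/2y^2 + 5/2y + 3/2 ≠ 0; add h_4 = -3xy^2 + 3/2y^3 + 5/2y^2 + 5/2y + 3/2 to the basis.

S(f_1,f_3): lcm = x^2y. S = 1/3xy + 13/6y^2 + 11/3y + 3/2.
  reduce S modulo (f_1, f_2, f_3, h_4):
  remainder 1/3xy + 13/6y^2 + 11/3y + 3/2 ≠ 0; add h_5 = 1/3xy + 13/6y^2 + 11/3y + 3/2 to the basis.

S(f_2,f_3): lcm = x^2. S = 3xy - 3/2y^2 + 1/3x - 1/3y + 7/6.
  reduce S modulo (f_1, f_2, f_3, h_4, h_5):
  remainder -21y^2 + 1/3x - 100/3y - 37/3 ≠ 0; add h_6 = -21y^2 + 1/3x - 100/3y - 37/3 to the basis.

S(f_1,h_4): lcm = x^2y^2. S = 1/2xy^3 + 5/6xy^2 - 3/2y^3 + 5/6xy + 1/2x + 3/2y.
  reduce S modulo (f_1, f_2, f_3, h_4, h_5, h_6):
  remainder 203533/444528x - 377063/222264y - 377063/222264 ≠ 0; add h_7 = 203533/444528x - 377063/222264y - 377063/222264 to the basis.

S(f_1,h_5): lcm = x^2y. S = -13/2xy^2 - 11xy - 3/2y^2 - 9/2x + 3/2.
  reduce S modulo (f_1, f_2, f_3, h_4, h_5, h_6, h_7):
  remainder -1165491/203533y - 1165491/203533 ≠ 0; add h_8 = -1165491/203533y - 1165491/203533 to the basis.

The other S-polynomials (S(f_2,h_4), S(f_3,h_4), S(f_2,h_5), S(f_3,h_5), S(h_4,h_5), S(f_1,h_6), S(f_2,h_6), S(f_3,h_6), S(h_4,h_6), S(h_5,h_6), S(f_1,h_7), S(f_2,h_7), S(f_3,h_7), S(h_4,h_7), S(h_5,h_7), S(h_6,h_7), S(f_1,h_8), S(f_2,h_8), S(f_3,h_8), S(h_4,h_8), S(h_5,h_8), S(h_6,h_8), S(h_7,h_8)) all reduce to 0 modulo the current basis, so we have a Gröbner basis.
Inter-reduce: drop elements whose leading term is divisible by another's, tail-reduce, and make monic.
Reduced Gröbner basis: {x, y + 1}.
Label its elements g_1 = x, g_2 = y + 1.

Reduce p = -4/3xy + 6y^2 - 4x - 8y - 10 modulo G:
  leading term xy: subtract (-4/3y)·g_1 from -4/3xy + 6y^2 - 4x - 8y - 10 → 6y^2 - 4x - 8y - 10
  leading term y^2: subtract (6y)·g_2 from 6y^2 - 4x - 8y - 10 → -4x - 14y - 10
  leading term x: subtract (-4)·g_1 from -4x - 14y - 10 → -14y - 10
  leading term y: subtract (-14)·g_2 from -14y - 10 → 4
  leading term 1: no divisor's leading term divides it; move 4 to the remainder.
  normal form = 4.
The normal form is nonzero, so p ∉ I. Since p minus its normal form lies in I, I + (p) = I + (r) where r = 4; decide whether this ideal is the whole ring.
Here r = 4 is a nonzero constant, hence a unit: 1 ∈ I + (p), the Gröbner basis of I + (p) is {1}, and the enlarged system has no common solution — adjoining p is inconsistent.

Adjoining -4/3xy + 6y^2 - 4x - 8y - 10 makes the ideal the whole ring: the system is inconsistent.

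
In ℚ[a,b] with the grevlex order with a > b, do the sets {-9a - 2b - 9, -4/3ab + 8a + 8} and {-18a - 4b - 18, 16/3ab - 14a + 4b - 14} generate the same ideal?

For a fixed monomial order, each ideal has a unique reduced Gröbner basis; comparing bases decides equality.
Buchberger on the first generating set:
f_1 = -9a - 2b - 9, LT = a.
f_2 = -4/3ab + 8a + 8, LT = ab.

S(f_1,f_2): lcm = ab. S = 2/9b² + 6a + b + 6.
  reduce S modulo (f_1, f_2):
  remainder 2/9b² - ⅓b ≠ 0; add g_3 = 2/9b² - ⅓b to the basis.

The other S-polynomials (S(f_1,g_3), S(f_2,g_3)) all reduce to 0 modulo the current basis, so we have a Gröbner basis.
Inter-reduce: drop elements whose leading term is divisible by another's, tail-reduce, and make monic.
Reduced Gröbner basis: {b² - 3/2b, a + 2/9b + 1}.

Buchberger on the second generating set:
h_1 = -18a - 4b - 18, LT = a.
h_2 = 16/3ab - 14a + 4b - 14, LT = ab.

S(h_1,h_2): lcm = ab. S = 2/9b² + 21/8a + ¼b + 21/8.
  reduce S modulo (h_1, h_2):
  remainder 2/9b² - ⅓b ≠ 0; add k_3 = 2/9b² - ⅓b to the basis.

The other S-polynomials (S(h_1,k_3), S(h_2,k_3)) all reduce to 0 modulo the current basis, so we have a Gröbner basis.
Inter-reduce: drop elements whose leading term is divisible by another's, tail-reduce, and make monic.
Reduced Gröbner basis: {b² - 3/2b, a + 2/9b + 1}.

Same reduced basis, so the two generating sets span the same ideal.

Yes, the ideals are equal.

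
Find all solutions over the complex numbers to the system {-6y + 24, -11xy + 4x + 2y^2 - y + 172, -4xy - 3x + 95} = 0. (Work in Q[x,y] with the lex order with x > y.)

{(5, 4)}

Compute a lex Gröbner basis by Buchberger's algorithm.
f_1 = -6y + 24, LT = y.
f_2 = -11xy + 4x + 2y^2 - y + 172, LT = xy.
f_3 = -4xy - 3x + 95, LT = xy.

S(f_1,f_2): lcm = xy. S = -40/11x + 2/11y^2 - 1/11y + 172/11.
  reduce S modulo (f_1, f_2, f_3):
  remainder -40/11x + 200/11 ≠ 0; add h_4 = -40/11x + 200/11 to the basis.

The other S-polynomials (S(f_1,f_3), S(f_2,f_3), S(f_1,h_4), S(f_2,h_4), S(f_3,h_4)) all reduce to 0 modulo the current basis, so we have a Gröbner basis.
Inter-reduce: drop elements whose leading term is divisible by another's, tail-reduce, and make monic.
Reduced Gröbner basis: {x - 5, y - 4}.

Elimination: the polynomial y - 4 lies in the elimination ideal for y, so y ∈ {4}. For each such y, the remaining basis elements (now univariate) give the rest of the solution.
  y = 4: the earlier basis element becomes x - 5 = 0, giving x = 5 — point (5, 4).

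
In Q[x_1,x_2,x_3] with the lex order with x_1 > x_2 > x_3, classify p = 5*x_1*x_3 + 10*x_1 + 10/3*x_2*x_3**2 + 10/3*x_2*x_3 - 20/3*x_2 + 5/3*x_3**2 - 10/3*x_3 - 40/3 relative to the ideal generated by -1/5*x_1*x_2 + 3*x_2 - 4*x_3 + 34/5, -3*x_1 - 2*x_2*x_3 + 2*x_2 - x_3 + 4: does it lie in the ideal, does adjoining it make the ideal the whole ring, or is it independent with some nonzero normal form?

5*x_1*x_3 + 10*x_1 + 10/3*x_2*x_3**2 + 10/3*x_2*x_3 - 20/3*x_2 + 5/3*x_3**2 - 10/3*x_3 - 40/3 lies in I (it reduces to 0).

First compute the reduced Gröbner basis of I by Buchberger's algorithm.
f_1 = -1/5*x_1*x_2 + 3*x_2 - 4*x_3 + 34/5, LT = x_1*x_2.
f_2 = -3*x_1 - 2*x_2*x_3 + 2*x_2 - x_3 + 4, LT = x_1.

S(f_1,f_2): lcm = x_1*x_2. S = -2/3*x_2**2*x_3 + 2/3*x_2**2 - 1/3*x_2*x_3 - 41/3*x_2 + 20*x_3 - 34.
  reduce S modulo (f_1, f_2):
  remainder -2/3*x_2**2*x_3 + 2/3*x_2**2 - 1/3*x_2*x_3 - 41/3*x_2 + 20*x_3 - 34 ≠ 0; add h_3 = -2/3*x_2**2*x_3 + 2/3*x_2**2 - 1/3*x_2*x_3 - 41/3*x_2 + 20*x_3 - 34 to the basis.

The other S-polynomials (S(f_1,h_3), S(f_2,h_3)) all reduce to 0 modulo the current basis, so we have a Gröbner basis.
Inter-reduce: drop elements whose leading term is divisible by another's, tail-reduce, and make monic.
Reduced Gröbner basis: {x_1 + 2/3*x_2*x_3 - 2/3*x_2 + 1/3*x_3 - 4/3, x_2**2*x_3 - x_2**2 + 1/2*x_2*x_3 + 41/2*x_2 - 30*x_3 + 51}.
Label its elements g_1 = x_1 + 2/3*x_2*x_3 - 2/3*x_2 + 1/3*x_3 - 4/3, g_2 = x_2**2*x_3 - x_2**2 + 1/2*x_2*x_3 + 41/2*x_2 - 30*x_3 + 51.

Reduce p = 5*x_1*x_3 + 10*x_1 + 10/3*x_2*x_3**2 + 10/3*x_2*x_3 - 20/3*x_2 + 5/3*x_3**2 - 10/3*x_3 - 40/3 modulo G:
  leading term x_1*x_3: subtract (5*x_3)·g_1 from 5*x_1*x_3 + 10*x_1 + 10/3*x_2*x_3**2 + 10/3*x_2*x_3 - 20/3*x_2 + 5/3*x_3**2 - 10/3*x_3 - 40/3 → 10*x_1 + 20/3*x_2*x_3 - 20/3*x_2 + 10/3*x_3 - 40/3
  leading term x_1: subtract (10)·g_1 from 10*x_1 + 20/3*x_2*x_3 - 20/3*x_2 + 10/3*x_3 - 40/3 → 0
  normal form = 0.
Since the normal form is 0, p ∈ I.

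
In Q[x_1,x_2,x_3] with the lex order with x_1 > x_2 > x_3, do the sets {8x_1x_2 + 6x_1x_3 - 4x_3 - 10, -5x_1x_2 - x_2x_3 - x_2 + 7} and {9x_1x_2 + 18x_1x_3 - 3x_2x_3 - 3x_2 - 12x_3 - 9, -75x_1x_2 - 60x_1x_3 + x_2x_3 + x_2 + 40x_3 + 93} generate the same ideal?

Since reduced Gröbner bases are canonical representatives of ideals under a given ordering, it suffices to compute and compare them.
Buchberger on the first generating set:
f_1 = 8x_1x_2 + 6x_1x_3 - 4x_3 - 10, LT = x_1x_2.
f_2 = -5x_1x_2 - x_2x_3 - x_2 + 7, LT = x_1x_2.

S(f_1,f_2): lcm = x_1x_2. S = 3/4x_1x_3 - 1/5x_2x_3 - 1/5x_2 - 1/2x_3 + 3/20.
  leading term x_1x_3: no divisor's leading term divides it; move 3/4x_1x_3 to the remainder.
  leading term x_2x_3: no divisor's leading term divides it; move -1/5x_2x_3 to the remainder.
  leading term x_2: no divisor's leading term divides it; move -1/5x_2 to the remainder.
  leading term x_3: no divisor's leading term divides it; move -1/2x_3 to the remainder.
  leading term 1: no divisor's leading term divides it; move 3/20 to the remainder.
  remainder 3/4x_1x_3 - 1/5x_2x_3 - 1/5x_2 - 1/2x_3 + 3/20 ≠ 0; add g_3 = 3/4x_1x_3 - 1/5x_2x_3 - 1/5x_2 - 1/2x_3 + 3/20 to the basis.

S(f_1,g_3): lcm = x_1x_2x_3. S = 3/4x_1x_3^2 + 4/15x_2^2x_3 + 4/15x_2^2 + 2/3x_2x_3 - 1/5x_2 - 1/2x_3^2 - 5/4x_3.
  leading term x_1x_3^2: subtract (x_3)·g_3 from 3/4x_1x_3^2 + 4/15x_2^2x_3 + 4/15x_2^2 + 2/3x_2x_3 - 1/5x_2 - 1/2x_3^2 - 5/4x_3 → 4/15x_2^2x_3 + 4/15x_2^2 + 1/5x_2x_3^2 + 13/15x_2x_3 - 1/5x_2 - 7/5x_3
  leading term x_2^2x_3: no divisor's leading term divides it; move 4/15x_2^2x_3 to the remainder.
  leading term x_2^2: no divisor's leading term divides it; move 4/15x_2^2 to the remainder.
  leading term x_2x_3^2: no divisor's leading term divides it; move 1/5x_2x_3^2 to the remainder.
  leading term x_2x_3: no divisor's leading term divides it; move 13/15x_2x_3 to the remainder.
  leading term x_2: no divisor's leading term divides it; move -1/5x_2 to the remainder.
  leading term x_3: no divisor's leading term divides it; move -7/5x_3 to the remainder.
  remainder 4/15x_2^2x_3 + 4/15x_2^2 + 1/5x_2x_3^2 + 13/15x_2x_3 - 1/5x_2 - 7/5x_3 ≠ 0; add g_4 = 4/15x_2^2x_3 + 4/15x_2^2 + 1/5x_2x_3^2 + 13/15x_2x_3 - 1/5x_2 - 7/5x_3 to the basis.

The other S-polynomials (S(f_2,g_3), S(f_1,g_4), S(f_2,g_4), S(g_3,g_4)) all reduce to 0 modulo the current basis, so we have a Gröbner basis.
Inter-reduce: drop elements whose leading term is divisible by another's, tail-reduce, and make monic.
Reduced Gröbner basis: {x_1x_2 + 1/5x_2x_3 + 1/5x_2 - 7/5, x_1x_3 - 4/15x_2x_3 - 4/15x_2 - 2/3x_3 + 1/5, x_2^2x_3 + x_2^2 + 3/4x_2x_3^2 + 13/4x_2x_3 - 3/4x_2 - 21/4x_3}.

Buchberger on the second generating set:
h_1 = 9x_1x_2 + 18x_1x_3 - 3x_2x_3 - 3x_2 - 12x_3 - 9, LT = x_1x_2.
h_2 = -75x_1x_2 - 60x_1x_3 + x_2x_3 + x_2 + 40x_3 + 93, LT = x_1x_2.

S(h_1,h_2): lcm = x_1x_2. S = 6/5x_1x_3 - 8/25x_2x_3 - 8/25x_2 - 4/5x_3 + 6/25.
  leading term x_1x_3: no divisor's leading term divides it; move 6/5x_1x_3 to the remainder.
  leading term x_2x_3: no divisor's leading term divides it; move -8/25x_2x_3 to the remainder.
  leading term x_2: no divisor's leading term divides it; move -8/25x_2 to the remainder.
  leading term x_3: no divisor's leading term divides it; move -4/5x_3 to the remainder.
  leading term 1: no divisor's leading term divides it; move 6/25 to the remainder.
  remainder 6/5x_1x_3 - 8/25x_2x_3 - 8/25x_2 - 4/5x_3 + 6/25 ≠ 0; add k_3 = 6/5x_1x_3 - 8/25x_2x_3 - 8/25x_2 - 4/5x_3 + 6/25 to the basis.

S(h_1,k_3): lcm = x_1x_2x_3. S = 2x_1x_3^2 + 4/15x_2^2x_3 + 4/15x_2^2 - 1/3x_2x_3^2 + 1/3x_2x_3 - 1/5x_2 - 4/3x_3^2 - x_3.
  leading term x_1x_3^2: subtract (5/3x_3)·k_3 from 2x_1x_3^2 + 4/15x_2^2x_3 + 4/15x_2^2 - 1/3x_2x_3^2 + 1/3x_2x_3 - 1/5x_2 - 4/3x_3^2 - x_3 → 4/15x_2^2x_3 + 4/15x_2^2 + 1/5x_2x_3^2 + 13/15x_2x_3 - 1/5x_2 - 7/5x_3
  leading term x_2^2x_3: no divisor's leading term divides it; move 4/15x_2^2x_3 to the remainder.
  leading term x_2^2: no divisor's leading term divides it; move 4/15x_2^2 to the remainder.
  leading term x_2x_3^2: no divisor's leading term divides it; move 1/5x_2x_3^2 to the remainder.
  leading term x_2x_3: no divisor's leading term divides it; move 13/15x_2x_3 to the remainder.
  leading term x_2: no divisor's leading term divides it; move -1/5x_2 to the remainder.
  leading term x_3: no divisor's leading term divides it; move -7/5x_3 to the remainder.
  remainder 4/15x_2^2x_3 + 4/15x_2^2 + 1/5x_2x_3^2 + 13/15x_2x_3 - 1/5x_2 - 7/5x_3 ≠ 0; add k_4 = 4/15x_2^2x_3 + 4/15x_2^2 + 1/5x_2x_3^2 + 13/15x_2x_3 - 1/5x_2 - 7/5x_3 to the basis.

The other S-polynomials (S(h_2,k_3), S(h_1,k_4), S(h_2,k_4), S(k_3,k_4)) all reduce to 0 modulo the current basis, so we have a Gröbner basis.
Inter-reduce: drop elements whose leading term is divisible by another's, tail-reduce, and make monic.
Reduced Gröbner basis: {x_1x_2 + 1/5x_2x_3 + 1/5x_2 - 7/5, x_1x_3 - 4/15x_2x_3 - 4/15x_2 - 2/3x_3 + 1/5, x_2^2x_3 + x_2^2 + 3/4x_2x_3^2 + 13/4x_2x_3 - 3/4x_2 - 21/4x_3}.

The two bases agree; hence the ideals are identical.

Yes, the ideals are equal.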